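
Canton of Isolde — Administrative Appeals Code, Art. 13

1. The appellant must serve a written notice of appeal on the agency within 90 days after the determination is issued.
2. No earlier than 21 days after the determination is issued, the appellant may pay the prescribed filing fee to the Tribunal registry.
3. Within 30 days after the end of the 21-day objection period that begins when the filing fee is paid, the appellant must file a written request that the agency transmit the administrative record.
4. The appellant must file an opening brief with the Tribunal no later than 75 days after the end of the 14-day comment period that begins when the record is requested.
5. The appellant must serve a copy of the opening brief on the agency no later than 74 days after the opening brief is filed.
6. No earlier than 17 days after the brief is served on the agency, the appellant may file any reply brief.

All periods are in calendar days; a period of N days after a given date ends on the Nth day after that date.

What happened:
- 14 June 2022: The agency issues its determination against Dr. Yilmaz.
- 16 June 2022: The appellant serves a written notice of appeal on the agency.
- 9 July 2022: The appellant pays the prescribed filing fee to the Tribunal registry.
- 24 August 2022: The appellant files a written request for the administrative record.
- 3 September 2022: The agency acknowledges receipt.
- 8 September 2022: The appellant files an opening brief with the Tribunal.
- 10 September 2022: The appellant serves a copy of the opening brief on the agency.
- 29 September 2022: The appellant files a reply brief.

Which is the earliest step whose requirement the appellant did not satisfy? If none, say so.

None — every step was satisfied

Step 1 — counting 90 days from 14 June 2022 (when the determination is issued) gives a deadline of 12 September 2022; completed 16 June 2022, before the deadline.
Step 2 — must wait 21 days from 14 June 2022 (when the determination is issued), so not before 5 July 2022; done 9 July 2022, after the minimum wait.
Step 3 — counting 30 days from 30 July 2022 (end of the 21-day objection period, which began when the filing fee is paid on 9 July 2022) gives a deadline of 29 August 2022; completed 24 August 2022, before the deadline.
Step 4 — counting 75 days from 7 September 2022 (end of the 14-day comment period, which began when the record is requested on 24 August 2022) gives a deadline of 21 November 2022; done 8 September 2022 — timely.
Step 5 — counting 74 days from 8 September 2022 (when the opening brief is filed) gives a deadline of 21 November 2022; 10 September 2022 is within that limit.
Step 6 — must wait 17 days from 10 September 2022 (when the brief is served on the agency), so not before 27 September 2022; done 29 September 2022, after the minimum wait.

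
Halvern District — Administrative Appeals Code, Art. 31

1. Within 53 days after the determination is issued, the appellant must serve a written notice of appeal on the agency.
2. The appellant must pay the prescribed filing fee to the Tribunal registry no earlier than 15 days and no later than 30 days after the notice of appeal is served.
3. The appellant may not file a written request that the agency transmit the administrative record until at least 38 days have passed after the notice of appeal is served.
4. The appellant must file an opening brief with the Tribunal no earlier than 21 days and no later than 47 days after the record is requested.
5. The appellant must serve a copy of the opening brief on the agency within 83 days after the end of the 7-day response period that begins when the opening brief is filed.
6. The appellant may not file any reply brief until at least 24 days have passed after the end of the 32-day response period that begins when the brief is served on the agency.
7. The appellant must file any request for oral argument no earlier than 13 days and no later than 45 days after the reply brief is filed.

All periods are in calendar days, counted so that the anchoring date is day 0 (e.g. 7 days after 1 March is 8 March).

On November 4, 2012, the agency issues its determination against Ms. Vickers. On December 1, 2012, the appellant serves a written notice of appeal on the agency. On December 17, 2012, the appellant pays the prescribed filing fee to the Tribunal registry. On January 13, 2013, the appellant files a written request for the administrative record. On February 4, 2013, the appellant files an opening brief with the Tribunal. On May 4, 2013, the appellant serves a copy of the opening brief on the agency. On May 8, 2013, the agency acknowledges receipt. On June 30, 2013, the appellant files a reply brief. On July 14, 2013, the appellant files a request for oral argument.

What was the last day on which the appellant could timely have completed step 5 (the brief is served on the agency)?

The opening brief is filed on February 4, 2013; the 7-day response period therefore ends February 11, 2013, and step 5 runs from that date. 83 days after February 11, 2013 is May 5, 2013.

May 5, 2013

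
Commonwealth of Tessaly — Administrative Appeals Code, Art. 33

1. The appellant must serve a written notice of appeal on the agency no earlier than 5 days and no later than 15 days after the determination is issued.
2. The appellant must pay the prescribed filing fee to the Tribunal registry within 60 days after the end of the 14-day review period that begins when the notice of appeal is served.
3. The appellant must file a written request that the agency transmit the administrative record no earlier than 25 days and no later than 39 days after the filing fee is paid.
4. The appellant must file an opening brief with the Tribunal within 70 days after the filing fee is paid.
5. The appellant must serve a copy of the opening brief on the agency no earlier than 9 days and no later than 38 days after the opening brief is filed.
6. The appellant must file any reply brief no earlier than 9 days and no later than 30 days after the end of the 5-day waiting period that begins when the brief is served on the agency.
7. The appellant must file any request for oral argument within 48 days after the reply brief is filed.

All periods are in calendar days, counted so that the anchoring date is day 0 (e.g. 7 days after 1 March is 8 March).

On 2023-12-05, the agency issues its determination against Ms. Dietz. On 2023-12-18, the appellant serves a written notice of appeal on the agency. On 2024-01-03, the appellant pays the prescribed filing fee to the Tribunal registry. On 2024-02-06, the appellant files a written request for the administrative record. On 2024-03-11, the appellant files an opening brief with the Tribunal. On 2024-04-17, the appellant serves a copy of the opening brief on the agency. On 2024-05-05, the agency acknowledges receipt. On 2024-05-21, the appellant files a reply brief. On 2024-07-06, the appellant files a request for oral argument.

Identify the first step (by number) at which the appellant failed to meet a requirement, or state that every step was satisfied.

(1) the permitted window runs from 2023-12-05 + 5 = 2023-12-10 to 2023-12-05 + 15 = 2023-12-20; done 2023-12-18, which is between those dates.
(2) due by 2024-01-01 + 60 days = 2024-03-01; done 2024-01-03 — timely.
(3) the permitted window runs from 2024-01-03 + 25 = 2024-01-28 to 2024-01-03 + 39 = 2024-02-11; done 2024-02-06, which is between those dates.
(4) due by 2024-01-03 + 70 days = 2024-03-13; done 2024-03-11 — timely.
(5) the permitted window runs from 2024-03-11 + 9 = 2024-03-20 to 2024-03-11 + 38 = 2024-04-18; done 2024-04-17 — within the window.
(6) the permitted window runs from 2024-04-22 + 9 = 2024-05-01 to 2024-04-22 + 30 = 2024-05-22; 2024-05-21 falls inside that range.
(7) due by 2024-05-21 + 48 days = 2024-07-08; 2024-07-06 is within that limit.

None — every step was satisfied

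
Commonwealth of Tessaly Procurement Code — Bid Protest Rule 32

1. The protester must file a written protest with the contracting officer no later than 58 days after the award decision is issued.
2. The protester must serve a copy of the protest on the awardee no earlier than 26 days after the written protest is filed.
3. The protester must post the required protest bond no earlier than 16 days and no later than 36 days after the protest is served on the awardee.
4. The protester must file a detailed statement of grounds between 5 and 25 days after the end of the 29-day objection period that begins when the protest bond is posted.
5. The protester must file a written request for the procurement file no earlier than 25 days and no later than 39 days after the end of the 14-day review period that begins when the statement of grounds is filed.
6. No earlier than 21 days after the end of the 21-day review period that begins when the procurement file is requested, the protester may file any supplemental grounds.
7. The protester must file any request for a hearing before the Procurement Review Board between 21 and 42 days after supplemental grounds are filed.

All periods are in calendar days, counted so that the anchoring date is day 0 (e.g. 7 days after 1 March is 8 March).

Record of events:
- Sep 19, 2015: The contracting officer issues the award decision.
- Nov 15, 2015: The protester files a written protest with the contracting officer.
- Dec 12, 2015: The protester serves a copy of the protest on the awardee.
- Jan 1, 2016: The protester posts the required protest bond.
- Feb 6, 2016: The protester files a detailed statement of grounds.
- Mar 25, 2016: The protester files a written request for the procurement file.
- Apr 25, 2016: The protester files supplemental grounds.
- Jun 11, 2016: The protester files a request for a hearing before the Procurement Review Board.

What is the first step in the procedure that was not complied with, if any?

Step 6

(1) due by Sep 19, 2015 + 58 days = Nov 16, 2015; Nov 15, 2015 is within that limit.
(2) permitted from Nov 15, 2015 + 26 days = Dec 11, 2015 onward; done Dec 12, 2015 — permitted.
(3) the permitted window runs from Dec 12, 2015 + 16 = Dec 28, 2015 to Dec 12, 2015 + 36 = Jan 17, 2016; done Jan 1, 2016 — within the window.
(4) the permitted window runs from Jan 30, 2016 + 5 = Feb 4, 2016 to Jan 30, 2016 + 25 = Feb 24, 2016; Feb 6, 2016 falls inside that range.
(5) the permitted window runs from Feb 20, 2016 + 25 = Mar 16, 2016 to Feb 20, 2016 + 39 = Mar 30, 2016; done Mar 25, 2016, which is between those dates.
(6) permitted from Apr 15, 2016 + 21 days = May 6, 2016 onward; acted on Apr 25, 2016, 11 days prematurely.
Later steps need not be reached.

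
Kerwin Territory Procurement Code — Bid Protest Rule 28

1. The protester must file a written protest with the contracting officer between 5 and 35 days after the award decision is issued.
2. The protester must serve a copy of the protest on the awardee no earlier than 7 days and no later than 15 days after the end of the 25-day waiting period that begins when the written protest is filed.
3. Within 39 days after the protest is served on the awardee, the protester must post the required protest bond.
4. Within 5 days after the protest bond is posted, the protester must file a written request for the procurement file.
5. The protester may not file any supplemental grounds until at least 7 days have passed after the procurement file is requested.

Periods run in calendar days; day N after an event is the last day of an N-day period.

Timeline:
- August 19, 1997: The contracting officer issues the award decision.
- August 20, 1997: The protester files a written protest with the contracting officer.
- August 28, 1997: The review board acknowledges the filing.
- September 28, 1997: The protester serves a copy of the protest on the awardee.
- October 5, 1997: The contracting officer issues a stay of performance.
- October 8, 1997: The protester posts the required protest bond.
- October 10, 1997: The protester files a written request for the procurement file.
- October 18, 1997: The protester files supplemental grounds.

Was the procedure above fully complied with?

No

(1) the permitted window runs from August 19, 1997 + 5 = August 24, 1997 to August 19, 1997 + 35 = September 23, 1997; done August 20, 1997 — 4 days before the window opened.
The analysis stops there.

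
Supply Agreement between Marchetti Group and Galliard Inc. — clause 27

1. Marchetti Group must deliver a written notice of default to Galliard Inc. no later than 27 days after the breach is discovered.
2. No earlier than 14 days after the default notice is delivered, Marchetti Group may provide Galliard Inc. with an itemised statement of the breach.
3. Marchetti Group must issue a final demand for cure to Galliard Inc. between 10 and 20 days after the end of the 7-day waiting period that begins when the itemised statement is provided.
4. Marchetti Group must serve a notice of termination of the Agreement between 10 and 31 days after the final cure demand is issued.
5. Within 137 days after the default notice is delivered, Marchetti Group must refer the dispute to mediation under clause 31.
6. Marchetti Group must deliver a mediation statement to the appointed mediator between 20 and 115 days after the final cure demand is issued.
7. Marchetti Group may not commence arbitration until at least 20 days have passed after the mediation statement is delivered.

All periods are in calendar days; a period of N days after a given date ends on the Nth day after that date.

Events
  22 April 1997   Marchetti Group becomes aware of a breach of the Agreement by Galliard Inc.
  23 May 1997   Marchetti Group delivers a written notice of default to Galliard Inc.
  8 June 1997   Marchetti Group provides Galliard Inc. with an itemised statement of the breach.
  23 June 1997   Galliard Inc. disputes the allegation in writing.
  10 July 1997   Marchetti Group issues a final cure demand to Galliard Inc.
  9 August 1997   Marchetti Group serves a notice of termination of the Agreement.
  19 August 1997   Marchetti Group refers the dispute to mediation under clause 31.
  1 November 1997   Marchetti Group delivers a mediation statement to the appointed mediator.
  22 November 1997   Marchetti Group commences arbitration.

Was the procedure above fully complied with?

No

Step 1: 27 days after 22 April 1997 (when the breach is discovered) is 19 May 1997; done 23 May 1997 — 4 days late.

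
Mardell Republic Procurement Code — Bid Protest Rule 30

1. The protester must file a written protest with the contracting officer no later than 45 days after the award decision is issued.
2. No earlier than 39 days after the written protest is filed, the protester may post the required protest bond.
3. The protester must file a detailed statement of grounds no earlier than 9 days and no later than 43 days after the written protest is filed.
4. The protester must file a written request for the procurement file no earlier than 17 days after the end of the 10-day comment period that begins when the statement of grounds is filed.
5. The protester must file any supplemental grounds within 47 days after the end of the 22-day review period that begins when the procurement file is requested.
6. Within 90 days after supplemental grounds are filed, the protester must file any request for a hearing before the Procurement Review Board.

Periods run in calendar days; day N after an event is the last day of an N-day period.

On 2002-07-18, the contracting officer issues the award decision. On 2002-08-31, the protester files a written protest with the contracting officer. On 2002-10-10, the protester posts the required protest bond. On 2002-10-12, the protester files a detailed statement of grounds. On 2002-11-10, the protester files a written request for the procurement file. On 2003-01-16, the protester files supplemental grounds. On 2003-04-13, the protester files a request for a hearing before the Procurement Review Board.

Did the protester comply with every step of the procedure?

Step 1 — counting 45 days from 2002-07-18 (when the award decision is issued) gives a deadline of 2002-09-01; 2002-08-31 is within that limit.
Step 2 — must wait 39 days from 2002-08-31 (when the written protest is filed), so not before 2002-10-09; done 2002-10-10 — permitted.
Step 3 — 9 and 43 days from 2002-08-31 (when the written protest is filed) are 2002-09-09 and 2002-10-13 respectively; done 2002-10-12, which is between those dates.
Step 4 — must wait 17 days from 2002-10-22 (end of the 10-day comment period, which began when the statement of grounds is filed on 2002-10-12), so not before 2002-11-08; 2002-11-10 is on or after that date.
Step 5 — counting 47 days from 2002-12-02 (end of the 22-day review period, which began when the procurement file is requested on 2002-11-10) gives a deadline of 2003-01-18; done 2003-01-16 — timely.
Step 6 — counting 90 days from 2003-01-16 (when supplemental grounds are filed) gives a deadline of 2003-04-16; completed 2003-04-13, before the deadline.

Yes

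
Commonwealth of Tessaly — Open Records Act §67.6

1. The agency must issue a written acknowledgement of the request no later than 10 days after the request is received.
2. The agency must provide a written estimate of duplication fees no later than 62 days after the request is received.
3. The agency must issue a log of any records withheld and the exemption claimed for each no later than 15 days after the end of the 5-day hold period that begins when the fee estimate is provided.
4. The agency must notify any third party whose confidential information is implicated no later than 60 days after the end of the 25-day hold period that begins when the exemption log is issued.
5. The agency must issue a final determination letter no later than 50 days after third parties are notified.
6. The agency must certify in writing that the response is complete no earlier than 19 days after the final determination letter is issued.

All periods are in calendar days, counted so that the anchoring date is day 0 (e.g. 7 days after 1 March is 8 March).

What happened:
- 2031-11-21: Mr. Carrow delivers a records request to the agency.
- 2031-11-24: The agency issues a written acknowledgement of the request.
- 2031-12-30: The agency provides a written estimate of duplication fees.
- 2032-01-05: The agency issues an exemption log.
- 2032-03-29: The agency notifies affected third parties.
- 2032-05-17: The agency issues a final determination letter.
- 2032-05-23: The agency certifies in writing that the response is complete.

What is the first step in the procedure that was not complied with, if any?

Step 6

Step 1 — counting 10 days from 2031-11-21 (when the request is received) gives a deadline of 2031-12-01; completed 2031-11-24, before the deadline.
Step 2 — counting 62 days from 2031-11-21 (when the request is received) gives a deadline of 2032-01-22; done 2031-12-30 — timely.
Step 3 — counting 15 days from 2032-01-04 (end of the 5-day hold period, which began when the fee estimate is provided on 2031-12-30) gives a deadline of 2032-01-19; 2032-01-05 is within that limit.
Step 4 — counting 60 days from 2032-01-30 (end of the 25-day hold period, which began when the exemption log is issued on 2032-01-05) gives a deadline of 2032-03-30; completed 2032-03-29, before the deadline.
Step 5 — counting 50 days from 2032-03-29 (when third parties are notified) gives a deadline of 2032-05-18; 2032-05-17 is within that limit.
Step 6 — must wait 19 days from 2032-05-17 (when the final determination letter is issued), so not before 2032-06-05; acted on 2032-05-23, 13 days prematurely.
The procedure was therefore not followed at step 6.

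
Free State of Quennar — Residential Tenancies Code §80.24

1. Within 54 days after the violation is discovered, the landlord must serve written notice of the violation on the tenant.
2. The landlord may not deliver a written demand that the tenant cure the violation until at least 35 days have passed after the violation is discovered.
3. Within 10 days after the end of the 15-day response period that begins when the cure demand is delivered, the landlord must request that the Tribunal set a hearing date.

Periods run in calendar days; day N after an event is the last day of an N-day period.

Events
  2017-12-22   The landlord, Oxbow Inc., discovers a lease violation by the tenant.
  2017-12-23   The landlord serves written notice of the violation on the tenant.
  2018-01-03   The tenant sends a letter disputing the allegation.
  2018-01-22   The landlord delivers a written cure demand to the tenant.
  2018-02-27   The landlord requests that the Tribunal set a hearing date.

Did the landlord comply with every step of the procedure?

No

Step 1: 54 days after 2017-12-22 (when the violation is discovered) is 2018-02-14; completed 2017-12-23, before the deadline.
Step 2: the earliest permitted date is 35 days after 2017-12-22 (when the violation is discovered), i.e. 2018-01-26; acted on 2018-01-22, 4 days prematurely.
The procedure was therefore not followed at step 2.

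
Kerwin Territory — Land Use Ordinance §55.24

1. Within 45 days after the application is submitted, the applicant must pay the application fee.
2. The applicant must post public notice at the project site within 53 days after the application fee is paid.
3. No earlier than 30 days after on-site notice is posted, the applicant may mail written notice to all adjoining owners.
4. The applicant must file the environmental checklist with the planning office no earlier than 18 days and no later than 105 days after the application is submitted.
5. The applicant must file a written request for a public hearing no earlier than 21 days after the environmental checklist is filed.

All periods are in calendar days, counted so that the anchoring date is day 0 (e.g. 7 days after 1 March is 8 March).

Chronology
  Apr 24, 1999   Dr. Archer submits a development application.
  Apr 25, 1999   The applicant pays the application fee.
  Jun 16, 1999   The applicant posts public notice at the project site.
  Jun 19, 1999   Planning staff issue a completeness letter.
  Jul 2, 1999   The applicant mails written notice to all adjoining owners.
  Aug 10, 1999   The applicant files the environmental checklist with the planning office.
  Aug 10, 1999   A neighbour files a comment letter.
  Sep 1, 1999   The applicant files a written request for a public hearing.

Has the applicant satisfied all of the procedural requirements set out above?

(1) due by Apr 24, 1999 + 45 days = Jun 8, 1999; Apr 25, 1999 is within that limit.
(2) due by Apr 25, 1999 + 53 days = Jun 17, 1999; Jun 16, 1999 is within that limit.
(3) permitted from Jun 16, 1999 + 30 days = Jul 16, 1999 onward; acted on Jul 2, 1999, 14 days prematurely.
The analysis stops there.

No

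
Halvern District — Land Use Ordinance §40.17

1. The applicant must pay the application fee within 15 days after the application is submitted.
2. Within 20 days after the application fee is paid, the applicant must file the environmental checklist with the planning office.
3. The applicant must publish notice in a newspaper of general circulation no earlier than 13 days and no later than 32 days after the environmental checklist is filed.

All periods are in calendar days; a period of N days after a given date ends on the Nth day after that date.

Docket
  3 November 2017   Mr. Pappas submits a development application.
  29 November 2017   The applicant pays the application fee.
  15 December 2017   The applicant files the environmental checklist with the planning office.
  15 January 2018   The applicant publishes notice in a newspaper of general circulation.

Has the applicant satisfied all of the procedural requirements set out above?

Step 1 — counting 15 days from 3 November 2017 (when the application is submitted) gives a deadline of 18 November 2017; 29 November 2017 misses that deadline by 11 days.
The analysis stops there.

No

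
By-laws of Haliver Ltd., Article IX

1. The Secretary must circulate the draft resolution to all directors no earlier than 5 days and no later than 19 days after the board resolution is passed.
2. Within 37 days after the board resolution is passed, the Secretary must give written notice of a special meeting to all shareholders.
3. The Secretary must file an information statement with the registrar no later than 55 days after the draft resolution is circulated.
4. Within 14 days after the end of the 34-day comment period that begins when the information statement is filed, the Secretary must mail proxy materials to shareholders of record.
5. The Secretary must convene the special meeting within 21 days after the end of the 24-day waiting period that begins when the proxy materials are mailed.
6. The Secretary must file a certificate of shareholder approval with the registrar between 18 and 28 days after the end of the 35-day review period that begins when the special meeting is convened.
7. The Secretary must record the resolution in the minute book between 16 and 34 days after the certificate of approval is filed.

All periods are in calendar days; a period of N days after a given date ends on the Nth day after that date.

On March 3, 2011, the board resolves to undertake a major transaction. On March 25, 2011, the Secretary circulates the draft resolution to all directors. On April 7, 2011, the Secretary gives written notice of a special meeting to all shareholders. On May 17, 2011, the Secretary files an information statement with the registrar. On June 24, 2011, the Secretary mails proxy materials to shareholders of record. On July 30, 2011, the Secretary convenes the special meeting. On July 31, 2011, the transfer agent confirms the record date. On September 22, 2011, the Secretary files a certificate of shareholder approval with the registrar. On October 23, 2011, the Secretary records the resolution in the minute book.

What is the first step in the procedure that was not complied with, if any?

Step 1 — 5 and 19 days from March 3, 2011 (when the board resolution is passed) are March 8, 2011 and March 22, 2011 respectively; March 25, 2011 is 3 days past the end of the window.
No need to go further; step 1 was not satisfied.

Step 1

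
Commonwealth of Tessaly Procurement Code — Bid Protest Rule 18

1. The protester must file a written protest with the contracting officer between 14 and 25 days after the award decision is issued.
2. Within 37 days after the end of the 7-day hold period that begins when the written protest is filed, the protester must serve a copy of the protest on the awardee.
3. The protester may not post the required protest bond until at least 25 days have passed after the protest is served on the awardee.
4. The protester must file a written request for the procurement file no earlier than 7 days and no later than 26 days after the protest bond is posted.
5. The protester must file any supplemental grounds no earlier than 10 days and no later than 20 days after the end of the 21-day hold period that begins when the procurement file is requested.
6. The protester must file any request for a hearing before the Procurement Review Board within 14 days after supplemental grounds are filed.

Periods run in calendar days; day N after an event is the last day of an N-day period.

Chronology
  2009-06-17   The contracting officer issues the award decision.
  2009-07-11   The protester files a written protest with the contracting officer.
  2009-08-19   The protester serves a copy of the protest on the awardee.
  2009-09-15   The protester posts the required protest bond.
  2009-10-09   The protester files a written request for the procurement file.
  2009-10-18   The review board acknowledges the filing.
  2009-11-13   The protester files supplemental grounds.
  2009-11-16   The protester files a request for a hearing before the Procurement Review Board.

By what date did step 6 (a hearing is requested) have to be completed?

2009-11-27

Step 6 runs from 2009-11-13, when supplemental grounds are filed. 14 days after 2009-11-13 is 2009-11-27.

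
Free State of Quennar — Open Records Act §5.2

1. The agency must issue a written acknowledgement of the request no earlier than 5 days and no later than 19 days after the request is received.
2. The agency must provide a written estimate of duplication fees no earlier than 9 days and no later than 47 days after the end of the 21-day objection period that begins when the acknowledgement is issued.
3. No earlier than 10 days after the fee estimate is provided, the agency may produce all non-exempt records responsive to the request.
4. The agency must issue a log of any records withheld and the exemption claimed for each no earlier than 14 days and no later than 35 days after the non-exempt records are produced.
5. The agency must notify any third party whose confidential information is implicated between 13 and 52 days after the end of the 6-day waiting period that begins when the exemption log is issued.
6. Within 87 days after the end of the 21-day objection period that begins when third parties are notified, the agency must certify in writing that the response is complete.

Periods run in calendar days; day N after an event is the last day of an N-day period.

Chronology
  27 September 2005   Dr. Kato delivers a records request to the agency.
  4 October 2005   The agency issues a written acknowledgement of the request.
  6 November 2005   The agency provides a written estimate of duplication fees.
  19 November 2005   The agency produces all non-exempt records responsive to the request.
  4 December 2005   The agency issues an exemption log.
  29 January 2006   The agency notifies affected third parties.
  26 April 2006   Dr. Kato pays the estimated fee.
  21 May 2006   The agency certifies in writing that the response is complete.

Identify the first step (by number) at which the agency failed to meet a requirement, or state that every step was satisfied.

Step 6

(1) the permitted window runs from 27 September 2005 + 5 = 2 October 2005 to 27 September 2005 + 19 = 16 October 2005; 4 October 2005 falls inside that range.
(2) the permitted window runs from 25 October 2005 + 9 = 3 November 2005 to 25 October 2005 + 47 = 11 December 2005; done 6 November 2005, which is between those dates.
(3) permitted from 6 November 2005 + 10 days = 16 November 2005 onward; done 19 November 2005, after the minimum wait.
(4) the permitted window runs from 19 November 2005 + 14 = 3 December 2005 to 19 November 2005 + 35 = 24 December 2005; done 4 December 2005 — within the window.
(5) the permitted window runs from 10 December 2005 + 13 = 23 December 2005 to 10 December 2005 + 52 = 31 January 2006; done 29 January 2006, which is between those dates.
(6) due by 19 February 2006 + 87 days = 17 May 2006; done 21 May 2006 — 4 days late.
That is the first point of non-compliance.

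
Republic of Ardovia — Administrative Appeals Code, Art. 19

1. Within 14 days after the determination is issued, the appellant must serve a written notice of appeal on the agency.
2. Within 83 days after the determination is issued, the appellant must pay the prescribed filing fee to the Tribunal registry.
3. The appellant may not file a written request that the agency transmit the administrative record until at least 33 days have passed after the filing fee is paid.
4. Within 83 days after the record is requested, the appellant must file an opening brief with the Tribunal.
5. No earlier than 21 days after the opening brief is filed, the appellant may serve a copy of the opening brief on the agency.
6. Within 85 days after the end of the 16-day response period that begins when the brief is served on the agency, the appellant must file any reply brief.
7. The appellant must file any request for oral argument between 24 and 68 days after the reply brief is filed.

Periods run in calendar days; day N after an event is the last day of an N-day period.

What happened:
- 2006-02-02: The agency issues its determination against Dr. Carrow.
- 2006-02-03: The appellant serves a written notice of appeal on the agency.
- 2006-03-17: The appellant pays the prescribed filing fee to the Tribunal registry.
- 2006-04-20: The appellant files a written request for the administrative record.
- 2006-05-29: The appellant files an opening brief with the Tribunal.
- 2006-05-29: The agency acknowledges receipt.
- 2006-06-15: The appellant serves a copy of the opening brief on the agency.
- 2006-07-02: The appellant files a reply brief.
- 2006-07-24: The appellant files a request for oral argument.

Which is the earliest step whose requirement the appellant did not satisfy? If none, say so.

Step 1: 14 days after 2006-02-02 (when the determination is issued) is 2006-02-16; done 2006-02-03 — timely.
Step 2: 83 days after 2006-02-02 (when the determination is issued) is 2006-04-26; completed 2006-03-17, before the deadline.
Step 3: the earliest permitted date is 33 days after 2006-03-17 (when the filing fee is paid), i.e. 2006-04-19; 2006-04-20 is on or after that date.
Step 4: 83 days after 2006-04-20 (when the record is requested) is 2006-07-12; done 2006-05-29 — timely.
Step 5: the earliest permitted date is 21 days after 2006-05-29 (when the opening brief is filed), i.e. 2006-06-19; acted on 2006-06-15, 4 days prematurely.
The analysis stops there.

Step 5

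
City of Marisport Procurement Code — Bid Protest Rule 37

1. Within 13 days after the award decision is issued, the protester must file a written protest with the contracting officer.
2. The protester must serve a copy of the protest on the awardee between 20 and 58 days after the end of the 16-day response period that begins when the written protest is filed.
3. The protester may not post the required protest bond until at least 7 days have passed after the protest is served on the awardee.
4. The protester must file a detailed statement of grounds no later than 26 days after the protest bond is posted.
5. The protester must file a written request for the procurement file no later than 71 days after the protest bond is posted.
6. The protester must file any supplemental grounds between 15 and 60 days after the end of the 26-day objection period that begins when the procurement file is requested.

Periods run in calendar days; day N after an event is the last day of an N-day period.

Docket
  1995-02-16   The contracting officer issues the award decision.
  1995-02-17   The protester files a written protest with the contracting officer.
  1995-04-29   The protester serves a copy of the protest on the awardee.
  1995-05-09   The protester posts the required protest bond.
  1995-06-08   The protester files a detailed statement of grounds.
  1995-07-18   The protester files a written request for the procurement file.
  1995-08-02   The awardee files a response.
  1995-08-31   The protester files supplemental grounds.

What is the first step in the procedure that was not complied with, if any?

Step 4

(1) due by 1995-02-16 + 13 days = 1995-03-01; completed 1995-02-17, before the deadline.
(2) the permitted window runs from 1995-03-05 + 20 = 1995-03-25 to 1995-03-05 + 58 = 1995-05-02; done 1995-04-29, which is between those dates.
(3) permitted from 1995-04-29 + 7 days = 1995-05-06 onward; 1995-05-09 is on or after that date.
(4) due by 1995-05-09 + 26 days = 1995-06-04; not done until 1995-06-08, 4 days after the deadline.
That is the first point of non-compliance.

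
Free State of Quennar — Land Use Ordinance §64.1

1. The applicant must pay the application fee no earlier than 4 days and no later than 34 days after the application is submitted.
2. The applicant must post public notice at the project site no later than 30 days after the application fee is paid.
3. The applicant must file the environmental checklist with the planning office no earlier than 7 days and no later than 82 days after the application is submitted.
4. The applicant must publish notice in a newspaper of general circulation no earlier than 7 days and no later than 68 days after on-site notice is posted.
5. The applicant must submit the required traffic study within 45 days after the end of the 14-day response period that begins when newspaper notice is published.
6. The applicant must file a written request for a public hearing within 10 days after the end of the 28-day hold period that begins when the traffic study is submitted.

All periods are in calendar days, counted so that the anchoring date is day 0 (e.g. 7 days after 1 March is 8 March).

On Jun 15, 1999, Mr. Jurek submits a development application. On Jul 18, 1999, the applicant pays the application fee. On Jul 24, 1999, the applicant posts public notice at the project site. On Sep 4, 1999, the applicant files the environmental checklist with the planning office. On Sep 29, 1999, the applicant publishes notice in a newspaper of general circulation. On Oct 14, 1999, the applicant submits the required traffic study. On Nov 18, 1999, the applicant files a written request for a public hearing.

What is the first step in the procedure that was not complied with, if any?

Step 1 — 4 and 34 days from Jun 15, 1999 (when the application is submitted) are Jun 19, 1999 and Jul 19, 1999 respectively; Jul 18, 1999 falls inside that range.
Step 2 — counting 30 days from Jul 18, 1999 (when the application fee is paid) gives a deadline of Aug 17, 1999; completed Jul 24, 1999, before the deadline.
Step 3 — 7 and 82 days from Jun 15, 1999 (when the application is submitted) are Jun 22, 1999 and Sep 5, 1999 respectively; done Sep 4, 1999, which is between those dates.
Step 4 — 7 and 68 days from Jul 24, 1999 (when on-site notice is posted) are Jul 31, 1999 and Sep 30, 1999 respectively; done Sep 29, 1999, which is between those dates.
Step 5 — counting 45 days from Oct 13, 1999 (end of the 14-day response period, which began when newspaper notice is published on Sep 29, 1999) gives a deadline of Nov 27, 1999; done Oct 14, 1999 — timely.
Step 6 — counting 10 days from Nov 11, 1999 (end of the 28-day hold period, which began when the traffic study is submitted on Oct 14, 1999) gives a deadline of Nov 21, 1999; done Nov 18, 1999 — timely.

None — every step was satisfied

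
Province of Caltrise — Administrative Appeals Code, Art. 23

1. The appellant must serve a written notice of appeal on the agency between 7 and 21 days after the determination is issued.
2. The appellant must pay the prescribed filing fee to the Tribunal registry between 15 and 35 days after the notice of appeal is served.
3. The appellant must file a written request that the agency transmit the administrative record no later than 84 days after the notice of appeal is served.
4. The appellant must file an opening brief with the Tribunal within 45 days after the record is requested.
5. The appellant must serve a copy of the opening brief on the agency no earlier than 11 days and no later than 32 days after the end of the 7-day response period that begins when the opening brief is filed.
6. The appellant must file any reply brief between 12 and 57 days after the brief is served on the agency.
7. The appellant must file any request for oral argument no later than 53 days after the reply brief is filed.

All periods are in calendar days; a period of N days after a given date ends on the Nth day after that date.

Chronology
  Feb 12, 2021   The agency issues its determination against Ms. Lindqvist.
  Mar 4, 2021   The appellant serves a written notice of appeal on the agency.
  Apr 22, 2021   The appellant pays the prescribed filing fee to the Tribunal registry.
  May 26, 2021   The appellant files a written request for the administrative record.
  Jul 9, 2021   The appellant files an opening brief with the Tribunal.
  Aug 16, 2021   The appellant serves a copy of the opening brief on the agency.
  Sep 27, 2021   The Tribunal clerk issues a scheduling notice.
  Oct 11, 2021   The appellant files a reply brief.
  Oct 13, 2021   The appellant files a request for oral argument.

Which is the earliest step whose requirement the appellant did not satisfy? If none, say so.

Step 1: the window is 7–21 days after Feb 12, 2021 (when the determination is issued), so Feb 19, 2021 through Mar 5, 2021; Mar 4, 2021 falls inside that range.
Step 2: the window is 15–35 days after Mar 4, 2021 (when the notice of appeal is served), so Mar 19, 2021 through Apr 8, 2021; Apr 22, 2021 is 14 days past the end of the window.

Step 2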